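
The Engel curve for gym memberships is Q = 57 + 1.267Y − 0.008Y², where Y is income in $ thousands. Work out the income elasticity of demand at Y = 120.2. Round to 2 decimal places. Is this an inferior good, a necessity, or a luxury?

At Y = 120.2: Q = 93.7091.
dQ/dY = 1.267 − 0.016Y = -0.65620.
η = (dQ/dY)·(Y/Q) = -0.65620 × (120.2/93.7091) = -0.84.
η < 0 ⇒ inferior good.

-0.84 (inferior good)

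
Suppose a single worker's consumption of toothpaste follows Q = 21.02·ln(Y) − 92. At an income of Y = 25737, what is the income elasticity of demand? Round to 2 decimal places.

0.17

At Y = 25737: Q = 121.472.
dQ/dY = 21.02/Y = 0.000816723 at this income.
η = (dQ/dY)·(Y/Q) = 0.000816723 × (25737/121.472) = 0.17.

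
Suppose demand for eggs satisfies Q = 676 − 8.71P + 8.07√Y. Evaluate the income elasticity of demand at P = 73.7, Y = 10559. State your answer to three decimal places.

At P = 73.7, Y = 10559: Q = 863.322.
Holding P constant, ∂Q/∂Y = 8.07/(2√Y) = 0.0392674.
η_Y = (∂Q/∂Y)·(Y/Q) = 0.0392674 × (10559/863.322) = 0.480.

0.480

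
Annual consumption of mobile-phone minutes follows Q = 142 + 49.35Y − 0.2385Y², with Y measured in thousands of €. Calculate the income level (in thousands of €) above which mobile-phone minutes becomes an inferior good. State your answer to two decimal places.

dQ/dY = 49.35 − 0.477Y.
The good is inferior where dQ/dY < 0. Setting dQ/dY = 0 gives Y = 49.35 / 0.477 = 103.46.

103.46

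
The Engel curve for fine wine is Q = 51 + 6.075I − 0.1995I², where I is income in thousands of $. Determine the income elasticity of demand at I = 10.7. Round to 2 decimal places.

0.21

At I = 10.7: Q = 93.1617.
dQ/dI = 6.075 − 0.399I = 1.80570.
η = (dQ/dI)·(I/Q) = 1.80570 × (10.7/93.1617) = 0.21.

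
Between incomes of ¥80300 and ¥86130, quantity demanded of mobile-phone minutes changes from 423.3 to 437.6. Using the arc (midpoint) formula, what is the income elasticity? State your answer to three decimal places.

ΔQ = 437.6 − 423.3 = 14.3; midpoint Q̄ = (423.3 + 437.6)/2 = 430.45.
ΔI = 86130 − 80300 = 5830; midpoint Ī = (80300 + 86130)/2 = 83215.
η = (ΔQ/Q̄) ÷ (ΔI/Ī) = (14.3/430.45) ÷ (5830/83215) = 0.474.

0.474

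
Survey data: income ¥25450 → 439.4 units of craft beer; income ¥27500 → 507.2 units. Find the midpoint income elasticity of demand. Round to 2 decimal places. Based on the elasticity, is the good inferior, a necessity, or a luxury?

ΔQ = 507.2 − 439.4 = 67.8; midpoint Q̄ = (439.4 + 507.2)/2 = 473.3.
ΔI = 27500 − 25450 = 2050; midpoint Ī = (25450 + 27500)/2 = 26475.
η = (ΔQ/Q̄) ÷ (ΔI/Ī) = (67.8/473.3) ÷ (2050/26475) = 1.85.
η > 1 ⇒ luxury.

1.85 (luxury)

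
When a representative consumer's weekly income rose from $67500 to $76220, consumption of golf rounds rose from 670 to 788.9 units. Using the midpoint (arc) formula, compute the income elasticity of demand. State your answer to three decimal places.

ΔQ = 788.9 − 670 = 118.9; midpoint Q̄ = (670 + 788.9)/2 = 729.45.
ΔI = 76220 − 67500 = 8720; midpoint Ī = (67500 + 76220)/2 = 71860.
η = (ΔQ/Q̄) ÷ (ΔI/Ī) = (118.9/729.45) ÷ (8720/71860) = 1.343.

1.343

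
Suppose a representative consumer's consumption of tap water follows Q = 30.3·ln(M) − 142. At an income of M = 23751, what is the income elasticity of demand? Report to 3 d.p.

0.186

At M = 23751: Q = 163.284.
dQ/dM = 30.3/M = 0.00127574 at this income.
η = (dQ/dM)·(M/Q) = 0.00127574 × (23751/163.284) = 0.186.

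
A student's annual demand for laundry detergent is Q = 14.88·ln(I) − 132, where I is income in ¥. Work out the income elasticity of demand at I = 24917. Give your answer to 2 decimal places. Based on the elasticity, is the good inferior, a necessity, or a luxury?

0.80 (necessity)

At I = 24917: Q = 18.635.
dQ/dI = 14.88/I = 0.000597183 at this income.
η = (dQ/dI)·(I/Q) = 0.000597183 × (24917/18.635) = 0.80.
Since 0 < η < 1, the good is a necessity.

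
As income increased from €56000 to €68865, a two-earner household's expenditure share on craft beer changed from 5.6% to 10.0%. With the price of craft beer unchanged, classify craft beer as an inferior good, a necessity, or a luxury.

The budget share rises as income rises, so η > 1.

luxury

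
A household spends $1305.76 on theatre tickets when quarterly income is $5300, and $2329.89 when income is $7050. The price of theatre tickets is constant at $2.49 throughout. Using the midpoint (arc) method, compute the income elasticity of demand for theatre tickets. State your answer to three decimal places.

1.988

With a constant price, Q₁ = 1305.76/2.49 = 524.402 and Q₂ = 2329.89/2.49 = 935.699 (equivalently, work directly with expenditure since P cancels).
Midpoint %ΔQ = (2329.89 − 1305.76)/1817.82 = 0.56338; midpoint %ΔI = (7050 − 5300)/6175 = 0.28340.
η = 0.56338 / 0.28340 = 1.988.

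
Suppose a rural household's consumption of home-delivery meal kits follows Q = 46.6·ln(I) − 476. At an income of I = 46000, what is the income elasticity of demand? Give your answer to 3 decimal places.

At I = 46000: Q = 24.316.
dQ/dI = 46.6/I = 0.00101304 at this income.
η = (dQ/dI)·(I/Q) = 0.00101304 × (46000/24.316) = 1.916.

1.916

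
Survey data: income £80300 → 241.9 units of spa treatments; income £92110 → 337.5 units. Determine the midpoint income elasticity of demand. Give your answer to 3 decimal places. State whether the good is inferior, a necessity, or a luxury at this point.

2.409 (luxury)

ΔQ = 337.5 − 241.9 = 95.6; midpoint Q̄ = (241.9 + 337.5)/2 = 289.7.
ΔI = 92110 − 80300 = 11810; midpoint Ī = (80300 + 92110)/2 = 86205.
η = (ΔQ/Q̄) ÷ (ΔI/Ī) = (95.6/289.7) ÷ (11810/86205) = 2.409.
η > 1 ⇒ luxury.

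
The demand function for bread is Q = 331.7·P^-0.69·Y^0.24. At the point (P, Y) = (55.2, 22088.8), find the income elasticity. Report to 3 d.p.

For a multiplicative demand Q = A·P^α·Y^β, the income elasticity is β everywhere.
Here β = 0.24, so η = 0.240.

0.240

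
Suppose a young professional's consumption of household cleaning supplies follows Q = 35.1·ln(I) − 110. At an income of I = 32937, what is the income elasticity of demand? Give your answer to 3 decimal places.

At I = 32937: Q = 255.123.
dQ/dI = 35.1/I = 0.00106567 at this income.
η = (dQ/dI)·(I/Q) = 0.00106567 × (32937/255.123) = 0.138.

0.138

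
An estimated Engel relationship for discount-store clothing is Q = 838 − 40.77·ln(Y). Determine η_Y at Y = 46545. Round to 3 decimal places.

-0.102

At Y = 46545: Q = 399.797.
dQ/dY = -40.77/Y = -0.000875927 at this income.
η = (dQ/dY)·(Y/Q) = -0.000875927 × (46545/399.797) = -0.102.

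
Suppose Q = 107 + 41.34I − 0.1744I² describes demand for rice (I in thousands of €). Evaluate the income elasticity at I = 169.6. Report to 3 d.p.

-1.438

At I = 169.6: Q = 2101.7945.
dQ/dI = 41.34 − 0.3488I = -17.81648.
η = (dQ/dI)·(I/Q) = -17.81648 × (169.6/2101.7945) = -1.438.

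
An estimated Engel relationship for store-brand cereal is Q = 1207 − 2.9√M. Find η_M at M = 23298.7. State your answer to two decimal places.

At M = 23298.7: Q = 764.347.
dQ/dM = -2.9/(2√M) = -0.00949953 at this income.
η = (dQ/dM)·(M/Q) = -0.00949953 × (23298.7/764.347) = -0.29.

-0.29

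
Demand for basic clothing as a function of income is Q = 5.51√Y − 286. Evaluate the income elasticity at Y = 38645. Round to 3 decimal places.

0.679

At Y = 38645: Q = 797.174.
dQ/dY = 5.51/(2√Y) = 0.0140144 at this income.
η = (dQ/dY)·(Y/Q) = 0.0140144 × (38645/797.174) = 0.679.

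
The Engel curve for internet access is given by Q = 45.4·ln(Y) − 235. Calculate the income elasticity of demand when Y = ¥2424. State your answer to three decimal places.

0.382

At Y = 2424: Q = 118.810.
dQ/dY = 45.4/Y = 0.0187294 at this income.
η = (dQ/dY)·(Y/Q) = 0.0187294 × (2424/118.810) = 0.382.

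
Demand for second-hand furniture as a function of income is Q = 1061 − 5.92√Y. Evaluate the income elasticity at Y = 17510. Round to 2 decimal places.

At Y = 17510: Q = 277.634.
dQ/dY = -5.92/(2√Y) = -0.0223691 at this income.
η = (dQ/dY)·(Y/Q) = -0.0223691 × (17510/277.634) = -1.41.

-1.41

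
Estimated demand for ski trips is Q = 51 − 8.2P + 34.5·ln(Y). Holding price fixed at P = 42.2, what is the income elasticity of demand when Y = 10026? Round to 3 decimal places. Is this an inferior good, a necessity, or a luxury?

1.513 (luxury)

At P = 42.2, Y = 10026: Q = 22.806.
Holding P constant, ∂Q/∂Y = 34.5/Y = 0.00344105.
η_Y = (∂Q/∂Y)·(Y/Q) = 0.00344105 × (10026/22.806) = 1.513.
Since η > 1, this is a luxury.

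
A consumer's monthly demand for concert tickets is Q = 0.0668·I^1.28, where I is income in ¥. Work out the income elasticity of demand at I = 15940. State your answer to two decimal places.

1.28

For Q = A·I^β the income elasticity is constant and equal to β.
Here β = 1.28, so η = 1.28.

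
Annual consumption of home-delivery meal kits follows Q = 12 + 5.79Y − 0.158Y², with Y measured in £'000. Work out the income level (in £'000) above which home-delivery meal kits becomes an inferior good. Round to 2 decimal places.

dQ/dY = 5.79 − 0.316Y.
The good is inferior where dQ/dY < 0. Setting dQ/dY = 0 gives Y = 5.79 / 0.316 = 18.32.

18.32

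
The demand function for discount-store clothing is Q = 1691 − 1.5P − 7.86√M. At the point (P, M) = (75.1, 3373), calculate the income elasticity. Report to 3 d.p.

-0.203

At P = 75.1, M = 3373: Q = 1121.861.
Holding P constant, ∂Q/∂M = -7.86/(2√M) = -0.0676682.
η_M = (∂Q/∂M)·(M/Q) = -0.0676682 × (3373/1121.861) = -0.203.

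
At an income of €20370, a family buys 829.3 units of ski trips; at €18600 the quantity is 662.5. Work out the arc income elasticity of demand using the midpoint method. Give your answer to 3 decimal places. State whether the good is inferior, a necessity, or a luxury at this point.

2.462 (luxury)

ΔQ = 662.5 − 829.3 = -166.8; midpoint Q̄ = (829.3 + 662.5)/2 = 745.9.
ΔI = 18600 − 20370 = -1770; midpoint Ī = (20370 + 18600)/2 = 19485.
η = (ΔQ/Q̄) ÷ (ΔI/Ī) = (-166.8/745.9) ÷ (-1770/19485) = 2.462.
η > 1 ⇒ luxury.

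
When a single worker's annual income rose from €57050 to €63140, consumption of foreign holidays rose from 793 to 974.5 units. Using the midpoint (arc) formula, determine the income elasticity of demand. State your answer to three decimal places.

2.027

ΔQ = 974.5 − 793 = 181.5; midpoint Q̄ = (793 + 974.5)/2 = 883.75.
ΔI = 63140 − 57050 = 6090; midpoint Ī = (57050 + 63140)/2 = 60095.
η = (ΔQ/Q̄) ÷ (ΔI/Ī) = (181.5/883.75) ÷ (6090/60095) = 2.027.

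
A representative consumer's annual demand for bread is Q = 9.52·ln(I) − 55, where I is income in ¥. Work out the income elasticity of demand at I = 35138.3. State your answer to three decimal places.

At I = 35138.3: Q = 44.646.
dQ/dI = 9.52/I = 0.000270929 at this income.
η = (dQ/dI)·(I/Q) = 0.000270929 × (35138.3/44.646) = 0.213.

0.213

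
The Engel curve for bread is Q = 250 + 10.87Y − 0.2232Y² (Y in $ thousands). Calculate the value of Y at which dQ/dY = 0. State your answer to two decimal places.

24.35

dQ/dY = 10.87 − 0.4464Y.
The good is inferior where dQ/dY < 0. Setting dQ/dY = 0 gives Y = 10.87 / 0.4464 = 24.35.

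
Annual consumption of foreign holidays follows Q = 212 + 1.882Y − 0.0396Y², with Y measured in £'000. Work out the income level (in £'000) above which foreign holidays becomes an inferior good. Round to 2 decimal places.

dQ/dY = 1.882 − 0.0792Y.
The good is inferior where dQ/dY < 0. Setting dQ/dY = 0 gives Y = 1.882 / 0.0792 = 23.76.

23.76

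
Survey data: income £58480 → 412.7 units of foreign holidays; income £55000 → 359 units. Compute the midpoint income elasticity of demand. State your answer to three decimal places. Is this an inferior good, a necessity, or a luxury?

ΔQ = 359 − 412.7 = -53.7; midpoint Q̄ = (412.7 + 359)/2 = 385.85.
ΔI = 55000 − 58480 = -3480; midpoint Ī = (58480 + 55000)/2 = 56740.
η = (ΔQ/Q̄) ÷ (ΔI/Ī) = (-53.7/385.85) ÷ (-3480/56740) = 2.269.
η > 1 ⇒ luxury.

2.269 (luxury)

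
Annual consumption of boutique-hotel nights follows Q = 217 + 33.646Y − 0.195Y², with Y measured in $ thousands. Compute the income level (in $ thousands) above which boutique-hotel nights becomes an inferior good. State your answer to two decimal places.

86.27

dQ/dY = 33.646 − 0.39Y.
The good is inferior where dQ/dY < 0. Setting dQ/dY = 0 gives Y = 33.646 / 0.39 = 86.27.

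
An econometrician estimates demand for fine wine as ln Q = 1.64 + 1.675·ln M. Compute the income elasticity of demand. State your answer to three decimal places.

1.675

In a log-linear demand, the coefficient on ln M is the income elasticity.
So η = 1.675.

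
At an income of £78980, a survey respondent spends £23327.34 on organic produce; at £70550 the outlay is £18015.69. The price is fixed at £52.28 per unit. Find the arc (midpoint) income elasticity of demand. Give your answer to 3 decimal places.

2.279

With a constant price, Q₁ = 23327.34/52.28 = 446.200 and Q₂ = 18015.69/52.28 = 344.600 (equivalently, work directly with expenditure since P cancels).
Midpoint %ΔQ = (18015.69 − 23327.34)/20671.52 = -0.25696; midpoint %ΔI = (70550 − 78980)/74765 = -0.11275.
η = -0.25696 / -0.11275 = 2.279.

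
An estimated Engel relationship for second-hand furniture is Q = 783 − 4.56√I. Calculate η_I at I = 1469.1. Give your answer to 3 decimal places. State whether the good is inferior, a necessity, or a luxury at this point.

-0.144 (inferior good)

At I = 1469.1: Q = 608.220.
dQ/dI = -4.56/(2√I) = -0.0594852 at this income.
η = (dQ/dI)·(I/Q) = -0.0594852 × (1469.1/608.220) = -0.144.
Since η < 0, the good is an inferior good.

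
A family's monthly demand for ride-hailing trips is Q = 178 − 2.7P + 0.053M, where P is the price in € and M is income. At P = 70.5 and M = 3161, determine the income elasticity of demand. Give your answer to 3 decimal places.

1.080

At P = 70.5, M = 3161: Q = 155.183.
Holding P constant, ∂Q/∂M = 0.053.
η_M = (∂Q/∂M)·(M/Q) = 0.053 × (3161/155.183) = 1.080.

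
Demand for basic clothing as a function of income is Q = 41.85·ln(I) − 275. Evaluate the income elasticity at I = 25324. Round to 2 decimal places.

0.28

At I = 25324: Q = 149.338.
dQ/dI = 41.85/I = 0.00165258 at this income.
η = (dQ/dI)·(I/Q) = 0.00165258 × (25324/149.338) = 0.28.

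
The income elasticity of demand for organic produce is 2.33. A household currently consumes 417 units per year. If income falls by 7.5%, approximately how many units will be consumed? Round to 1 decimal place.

%ΔQ ≈ η × %ΔI = 2.33 × (-7.5%) = -17.475%.
New Q ≈ 417 × (1 − 0.17475) = 344.1.

344.1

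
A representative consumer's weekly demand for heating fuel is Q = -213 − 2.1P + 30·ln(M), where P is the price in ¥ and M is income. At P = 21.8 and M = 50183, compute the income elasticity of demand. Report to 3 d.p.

0.455

At P = 21.8, M = 50183: Q = 65.923.
Holding P constant, ∂Q/∂M = 30/M = 0.000597812.
η_M = (∂Q/∂M)·(M/Q) = 0.000597812 × (50183/65.923) = 0.455.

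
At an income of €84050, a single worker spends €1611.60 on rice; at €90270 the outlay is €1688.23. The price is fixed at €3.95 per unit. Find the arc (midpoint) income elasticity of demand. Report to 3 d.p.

0.651

With a constant price, Q₁ = 1611.60/3.95 = 408.000 and Q₂ = 1688.23/3.95 = 427.400 (equivalently, work directly with expenditure since P cancels).
Midpoint %ΔQ = (1688.23 − 1611.60)/1649.92 = 0.04644; midpoint %ΔI = (90270 − 84050)/87160 = 0.07136.
η = 0.04644 / 0.07136 = 0.651.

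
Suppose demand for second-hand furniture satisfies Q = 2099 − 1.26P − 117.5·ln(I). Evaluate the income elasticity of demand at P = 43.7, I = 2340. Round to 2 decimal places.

-0.10

At P = 43.7, I = 2340: Q = 1132.384.
Holding P constant, ∂Q/∂I = -117.5/I = -0.0502137.
η_I = (∂Q/∂I)·(I/Q) = -0.0502137 × (2340/1132.384) = -0.10.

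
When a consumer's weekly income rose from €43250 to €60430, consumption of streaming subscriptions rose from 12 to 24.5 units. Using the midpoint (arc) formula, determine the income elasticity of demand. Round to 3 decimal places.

ΔQ = 24.5 − 12 = 12.5; midpoint Q̄ = (12 + 24.5)/2 = 18.25.
ΔI = 60430 − 43250 = 17180; midpoint Ī = (43250 + 60430)/2 = 51840.
η = (ΔQ/Q̄) ÷ (ΔI/Ī) = (12.5/18.25) ÷ (17180/51840) = 2.067.

2.067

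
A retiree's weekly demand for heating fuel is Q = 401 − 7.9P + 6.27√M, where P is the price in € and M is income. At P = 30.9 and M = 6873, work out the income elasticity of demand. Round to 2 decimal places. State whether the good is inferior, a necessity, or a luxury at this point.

At P = 30.9, M = 6873: Q = 676.695.
Holding P constant, ∂Q/∂M = 6.27/(2√M) = 0.037815.
η_M = (∂Q/∂M)·(M/Q) = 0.037815 × (6873/676.695) = 0.38.
Since 0 < η < 1, this is a necessity.

0.38 (necessity)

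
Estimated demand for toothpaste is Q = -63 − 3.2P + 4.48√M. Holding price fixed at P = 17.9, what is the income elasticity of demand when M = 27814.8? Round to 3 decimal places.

At P = 17.9, M = 27814.8: Q = 626.884.
Holding P constant, ∂Q/∂M = 4.48/(2√M) = 0.0134311.
η_M = (∂Q/∂M)·(M/Q) = 0.0134311 × (27814.8/626.884) = 0.596.

0.596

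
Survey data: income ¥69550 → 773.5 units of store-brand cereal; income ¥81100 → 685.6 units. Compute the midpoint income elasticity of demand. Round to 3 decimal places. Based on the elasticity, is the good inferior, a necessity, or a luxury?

ΔQ = 685.6 − 773.5 = -87.9; midpoint Q̄ = (773.5 + 685.6)/2 = 729.55.
ΔI = 81100 − 69550 = 11550; midpoint Ī = (69550 + 81100)/2 = 75325.
η = (ΔQ/Q̄) ÷ (ΔI/Ī) = (-87.9/729.55) ÷ (11550/75325) = -0.786.
η < 0 ⇒ inferior good.

-0.786 (inferior good)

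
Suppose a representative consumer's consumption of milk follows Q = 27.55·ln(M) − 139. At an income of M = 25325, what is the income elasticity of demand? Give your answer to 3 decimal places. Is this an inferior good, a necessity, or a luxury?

At M = 25325: Q = 140.345.
dQ/dM = 27.55/M = 0.00108786 at this income.
η = (dQ/dM)·(M/Q) = 0.00108786 × (25325/140.345) = 0.196.
Since 0 < η < 1, the good is a necessity.

0.196 (necessity)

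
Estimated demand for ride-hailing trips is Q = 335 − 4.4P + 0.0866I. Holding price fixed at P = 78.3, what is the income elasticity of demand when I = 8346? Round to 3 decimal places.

1.013

At P = 78.3, I = 8346: Q = 713.244.
Holding P constant, ∂Q/∂I = 0.0866.
η_I = (∂Q/∂I)·(I/Q) = 0.0866 × (8346/713.244) = 1.013.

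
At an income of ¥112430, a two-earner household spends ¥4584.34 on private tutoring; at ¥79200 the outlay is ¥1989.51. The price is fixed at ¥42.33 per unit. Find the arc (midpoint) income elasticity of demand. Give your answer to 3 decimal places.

With a constant price, Q₁ = 4584.34/42.33 = 108.300 and Q₂ = 1989.51/42.33 = 47.000 (equivalently, work directly with expenditure since P cancels).
Midpoint %ΔQ = (1989.51 − 4584.34)/3286.93 = -0.78944; midpoint %ΔI = (79200 − 112430)/95815 = -0.34681.
η = -0.78944 / -0.34681 = 2.276.

2.276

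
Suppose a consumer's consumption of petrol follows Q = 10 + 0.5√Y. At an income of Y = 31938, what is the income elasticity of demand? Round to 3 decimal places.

0.450

At Y = 31938: Q = 99.356.
dQ/dY = 0.5/(2√Y) = 0.0013989 at this income.
η = (dQ/dY)·(Y/Q) = 0.0013989 × (31938/99.356) = 0.450.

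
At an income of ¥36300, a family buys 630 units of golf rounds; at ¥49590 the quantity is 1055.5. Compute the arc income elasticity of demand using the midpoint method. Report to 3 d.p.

1.632

ΔQ = 1055.5 − 630 = 425.5; midpoint Q̄ = (630 + 1055.5)/2 = 842.75.
ΔI = 49590 − 36300 = 13290; midpoint Ī = (36300 + 49590)/2 = 42945.
η = (ΔQ/Q̄) ÷ (ΔI/Ī) = (425.5/842.75) ÷ (13290/42945) = 1.632.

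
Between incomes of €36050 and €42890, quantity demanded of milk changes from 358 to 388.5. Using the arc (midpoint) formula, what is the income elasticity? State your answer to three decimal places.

ΔQ = 388.5 − 358 = 30.5; midpoint Q̄ = (358 + 388.5)/2 = 373.25.
ΔI = 42890 − 36050 = 6840; midpoint Ī = (36050 + 42890)/2 = 39470.
η = (ΔQ/Q̄) ÷ (ΔI/Ī) = (30.5/373.25) ÷ (6840/39470) = 0.472.

0.472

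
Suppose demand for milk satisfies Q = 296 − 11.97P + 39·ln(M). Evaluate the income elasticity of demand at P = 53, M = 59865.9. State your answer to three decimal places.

0.431

At P = 53, M = 59865.9: Q = 90.585.
Holding P constant, ∂Q/∂M = 39/M = 0.000651456.
η_M = (∂Q/∂M)·(M/Q) = 0.000651456 × (59865.9/90.585) = 0.431.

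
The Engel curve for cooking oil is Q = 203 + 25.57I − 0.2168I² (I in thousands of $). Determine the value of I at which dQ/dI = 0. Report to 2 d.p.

dQ/dI = 25.57 − 0.4336I.
The good is inferior where dQ/dI < 0. Setting dQ/dI = 0 gives I = 25.57 / 0.4336 = 58.97.

58.97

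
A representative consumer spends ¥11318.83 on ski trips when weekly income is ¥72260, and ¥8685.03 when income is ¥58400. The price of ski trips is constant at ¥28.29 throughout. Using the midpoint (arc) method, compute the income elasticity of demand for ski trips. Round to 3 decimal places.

1.241

With a constant price, Q₁ = 11318.83/28.29 = 400.100 and Q₂ = 8685.03/28.29 = 307.000 (equivalently, work directly with expenditure since P cancels).
Midpoint %ΔQ = (8685.03 − 11318.83)/10001.93 = -0.26333; midpoint %ΔI = (58400 − 72260)/65330 = -0.21215.
η = -0.26333 / -0.21215 = 1.241.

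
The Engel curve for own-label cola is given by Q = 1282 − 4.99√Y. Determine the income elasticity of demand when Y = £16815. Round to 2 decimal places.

At Y = 16815: Q = 634.933.
dQ/dY = -4.99/(2√Y) = -0.0192408 at this income.
η = (dQ/dY)·(Y/Q) = -0.0192408 × (16815/634.933) = -0.51.

-0.51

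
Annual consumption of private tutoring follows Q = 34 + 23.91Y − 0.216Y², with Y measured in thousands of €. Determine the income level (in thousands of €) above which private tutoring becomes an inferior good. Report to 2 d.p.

dQ/dY = 23.91 − 0.432Y.
The good is inferior where dQ/dY < 0. Setting dQ/dY = 0 gives Y = 23.91 / 0.432 = 55.35.

55.35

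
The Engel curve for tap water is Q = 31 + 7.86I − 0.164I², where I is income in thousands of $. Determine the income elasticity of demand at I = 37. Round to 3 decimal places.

At I = 37: Q = 97.3040.
dQ/dI = 7.86 − 0.328I = -4.27600.
η = (dQ/dI)·(I/Q) = -4.27600 × (37/97.3040) = -1.626.

-1.626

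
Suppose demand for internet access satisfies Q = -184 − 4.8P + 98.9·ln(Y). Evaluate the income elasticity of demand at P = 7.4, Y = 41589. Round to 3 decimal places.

0.119

At P = 7.4, Y = 41589: Q = 832.340.
Holding P constant, ∂Q/∂Y = 98.9/Y = 0.00237803.
η_Y = (∂Q/∂Y)·(Y/Q) = 0.00237803 × (41589/832.340) = 0.119.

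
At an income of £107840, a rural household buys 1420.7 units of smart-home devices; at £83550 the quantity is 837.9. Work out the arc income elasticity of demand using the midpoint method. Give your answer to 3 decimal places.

2.033

ΔQ = 837.9 − 1420.7 = -582.8; midpoint Q̄ = (1420.7 + 837.9)/2 = 1129.3.
ΔI = 83550 − 107840 = -24290; midpoint Ī = (107840 + 83550)/2 = 95695.
η = (ΔQ/Q̄) ÷ (ΔI/Ī) = (-582.8/1129.3) ÷ (-24290/95695) = 2.033.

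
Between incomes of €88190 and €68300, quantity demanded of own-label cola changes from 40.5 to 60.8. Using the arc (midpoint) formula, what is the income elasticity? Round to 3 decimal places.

-1.577

ΔQ = 60.8 − 40.5 = 20.3; midpoint Q̄ = (40.5 + 60.8)/2 = 50.65.
ΔI = 68300 − 88190 = -19890; midpoint Ī = (88190 + 68300)/2 = 78245.
η = (ΔQ/Q̄) ÷ (ΔI/Ī) = (20.3/50.65) ÷ (-19890/78245) = -1.577.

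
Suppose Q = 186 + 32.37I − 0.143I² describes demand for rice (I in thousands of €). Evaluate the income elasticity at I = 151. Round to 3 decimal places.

At I = 151: Q = 1813.3270.
dQ/dI = 32.37 − 0.286I = -10.81600.
η = (dQ/dI)·(I/Q) = -10.81600 × (151/1813.3270) = -0.901.

-0.901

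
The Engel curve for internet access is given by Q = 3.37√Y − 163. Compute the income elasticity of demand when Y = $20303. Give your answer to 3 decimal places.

0.757

At Y = 20303: Q = 317.187.
dQ/dY = 3.37/(2√Y) = 0.0118255 at this income.
η = (dQ/dY)·(Y/Q) = 0.0118255 × (20303/317.187) = 0.757.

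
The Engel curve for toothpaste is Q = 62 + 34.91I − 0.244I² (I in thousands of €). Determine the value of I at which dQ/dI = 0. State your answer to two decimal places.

71.54

dQ/dI = 34.91 − 0.488I.
The good is inferior where dQ/dI < 0. Setting dQ/dI = 0 gives I = 34.91 / 0.488 = 71.54.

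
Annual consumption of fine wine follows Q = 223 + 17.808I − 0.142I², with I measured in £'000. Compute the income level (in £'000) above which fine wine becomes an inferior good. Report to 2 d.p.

dQ/dI = 17.808 − 0.284I.
The good is inferior where dQ/dI < 0. Setting dQ/dI = 0 gives I = 17.808 / 0.284 = 62.70.

62.70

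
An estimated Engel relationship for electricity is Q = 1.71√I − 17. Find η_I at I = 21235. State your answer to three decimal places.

At I = 21235: Q = 232.185.
dQ/dI = 1.71/(2√I) = 0.00586732 at this income.
η = (dQ/dI)·(I/Q) = 0.00586732 × (21235/232.185) = 0.537.

0.537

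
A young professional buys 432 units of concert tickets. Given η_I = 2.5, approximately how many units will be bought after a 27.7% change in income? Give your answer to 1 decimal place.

731.2

%ΔQ ≈ η × %ΔI = 2.5 × 27.7% = 69.25%.
New Q ≈ 432 × (1 + 0.6925) = 731.2.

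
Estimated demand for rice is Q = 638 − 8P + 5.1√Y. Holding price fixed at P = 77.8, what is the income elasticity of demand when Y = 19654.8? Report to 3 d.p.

At P = 77.8, Y = 19654.8: Q = 730.597.
Holding P constant, ∂Q/∂Y = 5.1/(2√Y) = 0.0181889.
η_Y = (∂Q/∂Y)·(Y/Q) = 0.0181889 × (19654.8/730.597) = 0.489.

0.489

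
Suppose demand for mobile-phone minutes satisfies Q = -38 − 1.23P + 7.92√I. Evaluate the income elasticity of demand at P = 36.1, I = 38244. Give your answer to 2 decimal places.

At P = 36.1, I = 38244: Q = 1466.438.
Holding P constant, ∂Q/∂I = 7.92/(2√I) = 0.0202495.
η_I = (∂Q/∂I)·(I/Q) = 0.0202495 × (38244/1466.438) = 0.53.

0.53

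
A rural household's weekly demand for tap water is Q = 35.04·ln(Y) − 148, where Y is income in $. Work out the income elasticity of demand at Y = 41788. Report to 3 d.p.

At Y = 41788: Q = 224.838.
dQ/dY = 35.04/Y = 0.000838518 at this income.
η = (dQ/dY)·(Y/Q) = 0.000838518 × (41788/224.838) = 0.156.

0.156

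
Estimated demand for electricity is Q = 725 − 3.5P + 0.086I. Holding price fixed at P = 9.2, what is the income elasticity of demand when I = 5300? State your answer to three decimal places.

At P = 9.2, I = 5300: Q = 1148.600.
Holding P constant, ∂Q/∂I = 0.086.
η_I = (∂Q/∂I)·(I/Q) = 0.086 × (5300/1148.600) = 0.397.

0.397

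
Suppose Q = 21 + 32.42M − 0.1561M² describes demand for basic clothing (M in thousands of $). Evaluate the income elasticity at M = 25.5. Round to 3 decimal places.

0.836

At M = 25.5: Q = 746.2060.
dQ/dM = 32.42 − 0.3122M = 24.45890.
η = (dQ/dM)·(M/Q) = 24.45890 × (25.5/746.2060) = 0.836.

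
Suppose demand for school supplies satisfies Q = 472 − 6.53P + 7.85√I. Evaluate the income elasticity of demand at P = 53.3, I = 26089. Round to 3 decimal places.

At P = 53.3, I = 26089: Q = 1391.890.
Holding P constant, ∂Q/∂I = 7.85/(2√I) = 0.0243003.
η_I = (∂Q/∂I)·(I/Q) = 0.0243003 × (26089/1391.890) = 0.455.

0.455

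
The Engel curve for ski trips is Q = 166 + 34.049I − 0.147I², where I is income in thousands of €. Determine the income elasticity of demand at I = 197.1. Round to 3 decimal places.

-4.039

At I = 197.1: Q = 1166.3416.
dQ/dI = 34.049 − 0.294I = -23.89840.
η = (dQ/dI)·(I/Q) = -23.89840 × (197.1/1166.3416) = -4.039.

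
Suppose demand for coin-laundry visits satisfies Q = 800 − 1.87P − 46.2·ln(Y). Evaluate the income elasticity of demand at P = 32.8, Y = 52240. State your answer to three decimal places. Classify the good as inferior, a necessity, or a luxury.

-0.195 (inferior good)

At P = 32.8, Y = 52240: Q = 236.766.
Holding P constant, ∂Q/∂Y = -46.2/Y = -0.00088438.
η_Y = (∂Q/∂Y)·(Y/Q) = -0.00088438 × (52240/236.766) = -0.195.
Since η < 0, this is an inferior good.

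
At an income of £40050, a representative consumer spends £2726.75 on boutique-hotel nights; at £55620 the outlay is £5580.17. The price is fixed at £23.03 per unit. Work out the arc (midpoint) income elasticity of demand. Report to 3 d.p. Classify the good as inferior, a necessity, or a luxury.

With a constant price, Q₁ = 2726.75/23.03 = 118.400 and Q₂ = 5580.17/23.03 = 242.300 (equivalently, work directly with expenditure since P cancels).
Midpoint %ΔQ = (5580.17 − 2726.75)/4153.46 = 0.68700; midpoint %ΔI = (55620 − 40050)/47835 = 0.32549.
η = 0.68700 / 0.32549 = 2.111.
η > 1 ⇒ luxury.

2.111 (luxury)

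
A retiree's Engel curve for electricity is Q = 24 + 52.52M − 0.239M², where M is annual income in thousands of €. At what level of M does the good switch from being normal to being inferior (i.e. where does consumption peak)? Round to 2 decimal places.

dQ/dM = 52.52 − 0.478M.
The good is inferior where dQ/dM < 0. Setting dQ/dM = 0 gives M = 52.52 / 0.478 = 109.87.

109.87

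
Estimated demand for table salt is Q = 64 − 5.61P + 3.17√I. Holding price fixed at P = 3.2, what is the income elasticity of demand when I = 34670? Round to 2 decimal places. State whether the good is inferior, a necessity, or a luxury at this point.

At P = 3.2, I = 34670: Q = 636.298.
Holding P constant, ∂Q/∂I = 3.17/(2√I) = 0.00851241.
η_I = (∂Q/∂I)·(I/Q) = 0.00851241 × (34670/636.298) = 0.46.
Since 0 < η < 1, this is a necessity.

0.46 (necessity)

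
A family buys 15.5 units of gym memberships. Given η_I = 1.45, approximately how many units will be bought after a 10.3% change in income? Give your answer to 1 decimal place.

%ΔQ ≈ η × %ΔI = 1.45 × 10.3% = 14.935%.
New Q ≈ 15.5 × (1 + 0.14935) = 17.8.

17.8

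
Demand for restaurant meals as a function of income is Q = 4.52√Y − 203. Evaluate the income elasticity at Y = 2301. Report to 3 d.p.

7.845

At Y = 2301: Q = 13.819.
dQ/dY = 4.52/(2√Y) = 0.047114 at this income.
η = (dQ/dY)·(Y/Q) = 0.047114 × (2301/13.819) = 7.845.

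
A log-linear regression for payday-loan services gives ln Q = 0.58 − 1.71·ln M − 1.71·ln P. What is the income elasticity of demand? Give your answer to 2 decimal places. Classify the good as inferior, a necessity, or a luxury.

-1.71 (inferior good)

In a log-linear demand, the coefficient on ln M is the income elasticity.
So η = -1.71.
η < 0 ⇒ inferior good.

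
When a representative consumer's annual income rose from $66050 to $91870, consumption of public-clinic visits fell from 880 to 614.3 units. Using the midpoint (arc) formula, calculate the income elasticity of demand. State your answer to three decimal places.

-1.088

ΔQ = 614.3 − 880 = -265.7; midpoint Q̄ = (880 + 614.3)/2 = 747.15.
ΔI = 91870 − 66050 = 25820; midpoint Ī = (66050 + 91870)/2 = 78960.
η = (ΔQ/Q̄) ÷ (ΔI/Ī) = (-265.7/747.15) ÷ (25820/78960) = -1.088.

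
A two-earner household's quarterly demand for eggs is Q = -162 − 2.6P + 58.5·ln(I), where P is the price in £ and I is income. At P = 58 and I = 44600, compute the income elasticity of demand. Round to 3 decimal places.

At P = 58, I = 44600: Q = 313.471.
Holding P constant, ∂Q/∂I = 58.5/I = 0.00131166.
η_I = (∂Q/∂I)·(I/Q) = 0.00131166 × (44600/313.471) = 0.187.

0.187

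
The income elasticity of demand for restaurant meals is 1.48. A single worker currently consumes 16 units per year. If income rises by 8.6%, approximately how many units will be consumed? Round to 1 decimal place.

18.0

%ΔQ ≈ η × %ΔI = 1.48 × 8.6% = 12.728%.
New Q ≈ 16 × (1 + 0.12728) = 18.0.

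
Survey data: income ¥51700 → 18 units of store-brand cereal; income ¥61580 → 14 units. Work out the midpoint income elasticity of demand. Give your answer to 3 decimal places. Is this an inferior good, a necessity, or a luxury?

ΔQ = 14 − 18 = -4; midpoint Q̄ = (18 + 14)/2 = 16.
ΔI = 61580 − 51700 = 9880; midpoint Ī = (51700 + 61580)/2 = 56640.
η = (ΔQ/Q̄) ÷ (ΔI/Ī) = (-4/16) ÷ (9880/56640) = -1.433.
η < 0 ⇒ inferior good.

-1.433 (inferior good)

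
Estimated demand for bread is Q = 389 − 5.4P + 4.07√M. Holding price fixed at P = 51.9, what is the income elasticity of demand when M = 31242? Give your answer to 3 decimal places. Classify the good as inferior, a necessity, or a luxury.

0.434 (necessity)

At P = 51.9, M = 31242: Q = 828.129.
Holding P constant, ∂Q/∂M = 4.07/(2√M) = 0.0115132.
η_M = (∂Q/∂M)·(M/Q) = 0.0115132 × (31242/828.129) = 0.434.
Since 0 < η < 1, this is a necessity.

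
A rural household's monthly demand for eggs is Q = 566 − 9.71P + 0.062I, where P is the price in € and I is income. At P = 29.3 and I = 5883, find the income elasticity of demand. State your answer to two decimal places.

At P = 29.3, I = 5883: Q = 646.243.
Holding P constant, ∂Q/∂I = 0.062.
η_I = (∂Q/∂I)·(I/Q) = 0.062 × (5883/646.243) = 0.56.

0.56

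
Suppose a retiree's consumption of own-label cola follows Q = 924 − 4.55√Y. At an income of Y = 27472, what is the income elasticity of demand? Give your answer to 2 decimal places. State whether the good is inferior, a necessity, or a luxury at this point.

At Y = 27472: Q = 169.852.
dQ/dY = -4.55/(2√Y) = -0.0137258 at this income.
η = (dQ/dY)·(Y/Q) = -0.0137258 × (27472/169.852) = -2.22.
Since η < 0, the good is an inferior good.

-2.22 (inferior good)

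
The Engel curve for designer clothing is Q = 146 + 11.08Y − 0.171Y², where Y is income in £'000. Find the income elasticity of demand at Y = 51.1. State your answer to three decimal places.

At Y = 51.1: Q = 265.6711.
dQ/dY = 11.08 − 0.342Y = -6.39620.
η = (dQ/dY)·(Y/Q) = -6.39620 × (51.1/265.6711) = -1.230.

-1.230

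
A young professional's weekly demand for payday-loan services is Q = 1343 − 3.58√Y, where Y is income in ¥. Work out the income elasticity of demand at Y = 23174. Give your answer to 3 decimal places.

-0.341

At Y = 23174: Q = 798.016.
dQ/dY = -3.58/(2√Y) = -0.0117585 at this income.
η = (dQ/dY)·(Y/Q) = -0.0117585 × (23174/798.016) = -0.341.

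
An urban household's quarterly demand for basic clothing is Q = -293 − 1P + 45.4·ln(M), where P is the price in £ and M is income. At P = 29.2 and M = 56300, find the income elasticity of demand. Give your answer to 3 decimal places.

At P = 29.2, M = 56300: Q = 174.406.
Holding P constant, ∂Q/∂M = 45.4/M = 0.000806394.
η_M = (∂Q/∂M)·(M/Q) = 0.000806394 × (56300/174.406) = 0.260.

0.260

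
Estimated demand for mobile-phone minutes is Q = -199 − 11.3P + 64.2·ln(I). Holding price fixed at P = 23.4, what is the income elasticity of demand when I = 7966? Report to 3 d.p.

At P = 23.4, I = 7966: Q = 113.285.
Holding P constant, ∂Q/∂I = 64.2/I = 0.00805925.
η_I = (∂Q/∂I)·(I/Q) = 0.00805925 × (7966/113.285) = 0.567.

0.567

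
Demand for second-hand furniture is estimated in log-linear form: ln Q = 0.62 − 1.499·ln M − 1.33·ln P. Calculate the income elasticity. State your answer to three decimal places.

-1.499

In a log-linear demand, the coefficient on ln M is the income elasticity.
So η = -1.499.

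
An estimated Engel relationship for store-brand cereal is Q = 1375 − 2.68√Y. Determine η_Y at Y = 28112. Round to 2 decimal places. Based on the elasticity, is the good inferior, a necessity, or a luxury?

At Y = 28112: Q = 925.654.
dQ/dY = -2.68/(2√Y) = -0.00799206 at this income.
η = (dQ/dY)·(Y/Q) = -0.00799206 × (28112/925.654) = -0.24.
Since η < 0, the good is an inferior good.

-0.24 (inferior good)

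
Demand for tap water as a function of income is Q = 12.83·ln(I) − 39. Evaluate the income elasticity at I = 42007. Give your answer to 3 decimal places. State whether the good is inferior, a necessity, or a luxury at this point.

At I = 42007: Q = 97.583.
dQ/dI = 12.83/I = 0.000305425 at this income.
η = (dQ/dI)·(I/Q) = 0.000305425 × (42007/97.583) = 0.131.
Since 0 < η < 1, the good is a necessity.

0.131 (necessity)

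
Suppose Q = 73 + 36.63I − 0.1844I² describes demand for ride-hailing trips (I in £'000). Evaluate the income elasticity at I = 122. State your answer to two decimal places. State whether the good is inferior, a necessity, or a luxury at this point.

-0.57 (inferior good)

At I = 122: Q = 1797.2504.
dQ/dI = 36.63 − 0.3688I = -8.36360.
η = (dQ/dI)·(I/Q) = -8.36360 × (122/1797.2504) = -0.57.
η < 0 ⇒ inferior good.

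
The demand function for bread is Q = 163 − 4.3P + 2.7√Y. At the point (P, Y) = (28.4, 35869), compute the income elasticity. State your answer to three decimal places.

0.463

At P = 28.4, Y = 35869: Q = 552.236.
Holding P constant, ∂Q/∂Y = 2.7/(2√Y) = 0.00712811.
η_Y = (∂Q/∂Y)·(Y/Q) = 0.00712811 × (35869/552.236) = 0.463.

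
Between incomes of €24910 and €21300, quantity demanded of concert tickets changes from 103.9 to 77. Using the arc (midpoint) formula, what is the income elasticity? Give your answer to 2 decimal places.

1.90

ΔQ = 77 − 103.9 = -26.9; midpoint Q̄ = (103.9 + 77)/2 = 90.45.
ΔI = 21300 − 24910 = -3610; midpoint Ī = (24910 + 21300)/2 = 23105.
η = (ΔQ/Q̄) ÷ (ΔI/Ī) = (-26.9/90.45) ÷ (-3610/23105) = 1.90.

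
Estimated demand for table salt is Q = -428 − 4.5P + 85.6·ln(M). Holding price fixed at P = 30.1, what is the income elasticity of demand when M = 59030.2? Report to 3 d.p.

0.227

At P = 30.1, M = 59030.2: Q = 376.935.
Holding P constant, ∂Q/∂M = 85.6/M = 0.00145011.
η_M = (∂Q/∂M)·(M/Q) = 0.00145011 × (59030.2/376.935) = 0.227.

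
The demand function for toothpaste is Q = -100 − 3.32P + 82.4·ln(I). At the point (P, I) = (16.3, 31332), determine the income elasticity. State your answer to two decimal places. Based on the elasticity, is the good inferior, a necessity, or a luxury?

At P = 16.3, I = 31332: Q = 698.921.
Holding P constant, ∂Q/∂I = 82.4/I = 0.0026299.
η_I = (∂Q/∂I)·(I/Q) = 0.0026299 × (31332/698.921) = 0.12.
Since 0 < η < 1, this is a necessity.

0.12 (necessity)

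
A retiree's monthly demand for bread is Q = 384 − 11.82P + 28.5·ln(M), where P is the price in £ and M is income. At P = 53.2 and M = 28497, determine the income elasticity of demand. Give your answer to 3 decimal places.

At P = 53.2, M = 28497: Q = 47.516.
Holding P constant, ∂Q/∂M = 28.5/M = 0.00100011.
η_M = (∂Q/∂M)·(M/Q) = 0.00100011 × (28497/47.516) = 0.600.

0.600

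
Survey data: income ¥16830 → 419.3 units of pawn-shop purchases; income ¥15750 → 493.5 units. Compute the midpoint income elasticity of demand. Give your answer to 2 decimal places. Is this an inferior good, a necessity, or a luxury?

-2.45 (inferior good)

ΔQ = 493.5 − 419.3 = 74.2; midpoint Q̄ = (419.3 + 493.5)/2 = 456.4.
ΔI = 15750 − 16830 = -1080; midpoint Ī = (16830 + 15750)/2 = 16290.
η = (ΔQ/Q̄) ÷ (ΔI/Ī) = (74.2/456.4) ÷ (-1080/16290) = -2.45.
η < 0 ⇒ inferior good.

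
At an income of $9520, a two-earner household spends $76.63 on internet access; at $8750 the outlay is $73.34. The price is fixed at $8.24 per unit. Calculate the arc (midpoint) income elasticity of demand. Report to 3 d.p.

With a constant price, Q₁ = 76.63/8.24 = 9.300 and Q₂ = 73.34/8.24 = 8.900 (equivalently, work directly with expenditure since P cancels).
Midpoint %ΔQ = (73.34 − 76.63)/74.99 = -0.04388; midpoint %ΔI = (8750 − 9520)/9135 = -0.08429.
η = -0.04388 / -0.08429 = 0.521.

0.521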